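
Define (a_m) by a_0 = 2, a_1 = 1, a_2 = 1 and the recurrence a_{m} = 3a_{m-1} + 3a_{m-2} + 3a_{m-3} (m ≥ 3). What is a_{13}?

The ordinary generating function has denominator 1 - 3x - 3x^2 - 3x^3.
Iterating the recurrence: a_0,…,a_{13} = 2, 1, 1, 12, 42, 165, 657, 2592, 10242, 40473, 159921, 631908, 2496906, 9866205.

9866205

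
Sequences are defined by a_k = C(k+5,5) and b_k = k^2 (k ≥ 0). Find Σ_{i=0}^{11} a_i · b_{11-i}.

The convolution is the x^11 coefficient of A(x)B(x).
Σ = 1·121 + 6·100 + 21·81 + 56·64 + 126·49 + 252·36 + 462·25 + 792·16 + 1287·9 + 2002·4 + 3003·1 + 4368·0 = 68068.

68068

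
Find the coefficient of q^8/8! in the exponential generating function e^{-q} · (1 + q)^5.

-1159

The EGF product rule gives c_8 = Σ_{k_1+k_2=8} C(8; k_1,k_2) · ∏ g_i(k_i), where e^{-q} gives (-1)^k; (1+q)^5 gives the falling factorial (5)_k.
g_1(k) for k = 0…8: 1, -1, 1, -1, 1, -1, 1, -1, 1.
g_2(k) for k = 0…8: 1, 5, 20, 60, 120, 120, 0, 0, 0.
c_8 = Σ_k C(8,k)·g_1(k)·g_2(8−k) = 56·(-1)·120 + 70·1·120 + 56·(-1)·60 + 28·1·20 + 8·(-1)·5 + 1·1·1 = −6720 + 8400 − 3360 + 560 − 40 + 1 = -1159.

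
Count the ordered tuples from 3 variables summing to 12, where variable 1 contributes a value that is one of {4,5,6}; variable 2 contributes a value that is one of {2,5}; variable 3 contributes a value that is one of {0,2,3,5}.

The generating function for the choices is (x⁴ + x⁵ + x⁶)·(x² + x⁵)·(1 + x² + x³ + x⁵); the count is [x¹²].
(x⁴ + x⁵ + x⁶) has coefficients 0,0,0,0,1,1,1 for degrees 0…6.
(x² + x⁵) has coefficients 0,0,1,0,0,1,0,0,0,0,0,0,0 for degrees 0…12.
Finally multiplying by (1 + x² + x³ + x⁵), the product of all factors after the first has coefficients 0,0,1,0,1,2,0,2,1,0,1,0,0 for degrees 0…12.
[x¹²] = 1·1 + 1·2 + 1·0 = 3.

3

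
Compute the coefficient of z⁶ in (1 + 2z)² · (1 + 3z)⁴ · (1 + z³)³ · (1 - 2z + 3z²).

(1 + 2z)² has coefficients 1,4,4 for degrees 0…2.
(1 + 3z)⁴ has coefficients 1,12,54,108,81,0,0 for degrees 0…6.
Multiplying by (1 + z³)³ gives running coefficients 1,12,54,111,117,162,327 for degrees 0…6.
Finally multiplying by (1 - 2z + 3z²), the product of all factors after the first has coefficients 1,10,33,39,57,261,354 for degrees 0…6.
[z⁶] = 1·354 + 4·261 + 4·57 = 1626.

1626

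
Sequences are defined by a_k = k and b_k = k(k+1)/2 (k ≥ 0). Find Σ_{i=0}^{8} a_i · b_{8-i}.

210

This is [x^8] in the product of the two ordinary generating functions.
Σ = 0·36 + 1·28 + 2·21 + 3·15 + 4·10 + 5·6 + 6·3 + 7·1 + 8·0 = 210.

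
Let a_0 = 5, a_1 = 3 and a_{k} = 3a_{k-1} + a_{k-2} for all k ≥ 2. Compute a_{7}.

The ordinary generating function has denominator 1 - 3q - q^2.
Iterating the recurrence: a_0,…,a_{7} = 5, 3, 14, 45, 149, 492, 1625, 5367.

5367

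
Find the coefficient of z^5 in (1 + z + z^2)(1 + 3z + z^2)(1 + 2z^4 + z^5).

(1 + z + z^2) has coefficients 1,1,1 for degrees 0…2.
(1 + 3z + z^2) has coefficients 1,3,1,0,0,0 for degrees 0…5.
Finally multiplying by (1 + 2z^4 + z^5), the product of all factors after the first has coefficients 1,3,1,0,2,7 for degrees 0…5.
[z^5] = 1·7 + 1·2 + 1·0 = 9.

9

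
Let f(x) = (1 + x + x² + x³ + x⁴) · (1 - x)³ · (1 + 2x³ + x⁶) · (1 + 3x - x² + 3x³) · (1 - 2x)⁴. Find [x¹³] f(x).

-296

(1 + x + x² + x³ + x⁴) has coefficients 1,1,1,1,1 for degrees 0…4.
(1 - x)³ has coefficients 1,-3,3,-1,0,0,0,0,0,0,0,0,0,0 for degrees 0…13.
Multiplying by (1 + 2x³ + x⁶) gives running coefficients 1,-3,3,1,-6,6,-1,-3,3,-1,0,0,0,0 for degrees 0…13.
Multiplying by (1 + 3x - x² + 3x³) gives running coefficients 1,0,-7,16,-15,-4,26,-30,13,8,-15,10,-3,0 for degrees 0…13.
Finally multiplying by (1 - 2x)⁴, the product of all factors after the first has coefficients 1,-8,17,40,-295,724,-926,402,765,-1712,1609,-574,-491,872 for degrees 0…13.
[x¹³] = 1·872 + 1·(-491) + 1·(-574) + 1·1609 + 1·(-1712) = -296.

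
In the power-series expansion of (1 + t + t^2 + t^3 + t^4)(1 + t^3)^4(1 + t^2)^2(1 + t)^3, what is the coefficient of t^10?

250

(1 + t + t^2 + t^3 + t^4) has coefficients 1,1,1,1,1 for degrees 0…4.
(1 + t^3)^4 has coefficients 1,0,0,4,0,0,6,0,0,4,0 for degrees 0…10.
Multiplying by (1 + t^2)^2 gives running coefficients 1,0,2,4,1,8,6,4,12,4,6 for degrees 0…10.
Finally multiplying by (1 + t)^3, the product of all factors after the first has coefficients 1,3,5,11,19,25,37,47,50,58,58 for degrees 0…10.
[t^10] = 1·58 + 1·58 + 1·50 + 1·47 + 1·37 = 250.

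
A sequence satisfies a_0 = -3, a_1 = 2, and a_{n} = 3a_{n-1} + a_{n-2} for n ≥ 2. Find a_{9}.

The ordinary generating function has denominator 1 - 3t - t^2.
Iterating the recurrence: a_0,…,a_{9} = -3, 2, 3, 11, 36, 119, 393, 1298, 4287, 14159.

14159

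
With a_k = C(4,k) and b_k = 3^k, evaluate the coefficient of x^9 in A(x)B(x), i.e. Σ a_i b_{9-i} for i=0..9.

Write out a_i and b_{9-i} for i = 0,…,9 and sum the products.
Σ = 1·19683 + 4·6561 + 6·2187 + 4·729 + 1·243 + 0·81 + 0·27 + 0·9 + 0·3 + 0·1 = 62208.

62208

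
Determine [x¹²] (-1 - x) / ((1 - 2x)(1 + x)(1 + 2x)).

Partial fractions give a closed form: a_n = (-1/2)·2^n + (-1/2)·(-2)^n.
At n = 12: a_12 = -4096.

-4096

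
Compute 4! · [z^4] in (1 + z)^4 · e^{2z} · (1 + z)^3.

3768

The EGF product rule gives c_4 = Σ_{k_1+k_2+k_3=4} C(4; k_1,k_2,k_3) · ∏ g_i(k_i), where (1+z)^4 gives the falling factorial (4)_k; e^{2z} gives (2)^k; (1+z)^3 gives the falling factorial (3)_k.
g_1(k) for k = 0…4: 1, 4, 12, 24, 24.
g_2(k) for k = 0…4: 1, 2, 4, 8, 16.
g_3(k) for k = 0…4: 1, 3, 6, 6, 0.
First combine the last two factors: h(k) = Σ_j C(k,j)·g_2(j)·g_3(k−j) for k = 0…4: 1, 5, 22, 86, 304.
c_4 = Σ_k C(4,k)·g_1(k)·h(4−k) = 1·1·304 + 4·4·86 + 6·12·22 + 4·24·5 + 1·24·1 = 304 + 1376 + 1584 + 480 + 24 = 3768.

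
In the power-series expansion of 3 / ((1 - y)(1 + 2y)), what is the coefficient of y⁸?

513

The denominator gives the recurrence a_n = −a_(n−1) + 2a_(n−2) for n ≥ 2; the numerator fixes a_0 = 3, a_1 = -3.
Iterating: 3, -3, 9, -15, 33, -63, 129, -255, 513, so a_8 = 513.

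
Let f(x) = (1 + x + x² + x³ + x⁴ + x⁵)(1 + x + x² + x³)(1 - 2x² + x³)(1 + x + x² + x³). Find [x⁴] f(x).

4

(1 + x + x² + x³ + x⁴ + x⁵) has coefficients 1,1,1,1,1 for degrees 0…4.
(1 + x + x² + x³) has coefficients 1,1,1,1,0 for degrees 0…4.
Multiplying by (1 - 2x² + x³) gives running coefficients 1,1,-1,0,-1 for degrees 0…4.
Finally multiplying by (1 + x + x² + x³), the product of all factors after the first has coefficients 1,2,1,1,-1 for degrees 0…4.
[x⁴] = 1·(-1) + 1·1 + 1·1 + 1·2 + 1·1 = 4.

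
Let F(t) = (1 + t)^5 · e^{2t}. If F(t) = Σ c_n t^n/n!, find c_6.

The EGF product rule gives c_6 = Σ_{k_1+k_2=6} C(6; k_1,k_2) · ∏ g_i(k_i), where (1+t)^5 gives the falling factorial (5)_k; e^{2t} gives (2)^k.
g_1(k) for k = 0…6: 1, 5, 20, 60, 120, 120, 0.
g_2(k) for k = 0…6: 1, 2, 4, 8, 16, 32, 64.
c_6 = Σ_k C(6,k)·g_1(k)·g_2(6−k) = 1·1·64 + 6·5·32 + 15·20·16 + 20·60·8 + 15·120·4 + 6·120·2 = 64 + 960 + 4800 + 9600 + 7200 + 1440 = 24064.

24064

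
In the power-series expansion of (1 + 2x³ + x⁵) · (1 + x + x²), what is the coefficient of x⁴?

(1 + 2x³ + x⁵) has coefficients 1,0,0,2,0 for degrees 0…4.
(1 + x + x²) has coefficients 1,1,1,0,0 for degrees 0…4.
[x⁴] = 1·0 + 2·1 = 2.

2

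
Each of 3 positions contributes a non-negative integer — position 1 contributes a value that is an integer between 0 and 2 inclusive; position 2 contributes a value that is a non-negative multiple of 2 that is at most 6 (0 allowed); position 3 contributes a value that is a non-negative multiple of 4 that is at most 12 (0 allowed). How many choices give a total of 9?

The generating function for the choices is (1 + t + t²)·(1 + t² + t⁴ + t⁶)·(1 + t⁴ + t⁸ + t¹²); the count is [t⁹].
(1 + t + t²) has coefficients 1,1,1 for degrees 0…2.
(1 + t² + t⁴ + t⁶) has coefficients 1,0,1,0,1,0,1,0,0,0 for degrees 0…9.
Finally multiplying by (1 + t⁴ + t⁸ + t¹²), the product of all factors after the first has coefficients 1,0,1,0,2,0,2,0,2,0 for degrees 0…9.
[t⁹] = 1·0 + 1·2 + 1·0 = 2.

2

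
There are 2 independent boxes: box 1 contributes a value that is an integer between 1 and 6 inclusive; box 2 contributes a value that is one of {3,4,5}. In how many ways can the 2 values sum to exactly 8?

The generating function for the choices is (q + q^2 + q^3 + q^4 + q^5 + q^6)·(q^3 + q^4 + q^5); the count is [q^8].
(q + q^2 + q^3 + q^4 + q^5 + q^6) has coefficients 0,1,1,1,1,1,1 for degrees 0…6.
(q^3 + q^4 + q^5) has coefficients 0,0,0,1,1,1,0,0,0 for degrees 0…8.
[q^8] = 1·0 + 1·0 + 1·1 + 1·1 + 1·1 + 1·0 = 3.

3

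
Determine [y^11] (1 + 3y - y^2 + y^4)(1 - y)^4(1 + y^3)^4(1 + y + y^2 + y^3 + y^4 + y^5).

(1 + 3y - y^2 + y^4) has coefficients 1,3,-1,0,1 for degrees 0…4.
(1 - y)^4 has coefficients 1,-4,6,-4,1,0,0,0,0,0,0,0 for degrees 0…11.
Multiplying by (1 + y^3)^4 gives running coefficients 1,-4,6,0,-15,24,-10,-20,36,-20,-10,24 for degrees 0…11.
Finally multiplying by (1 + y + y^2 + y^3 + y^4 + y^5), the product of all factors after the first has coefficients 1,-3,3,3,-12,12,1,-15,15,-5,0,0 for degrees 0…11.
[y^11] = 1·0 + 3·0 − 1·(-5) + 1·(-15) = -10.

-10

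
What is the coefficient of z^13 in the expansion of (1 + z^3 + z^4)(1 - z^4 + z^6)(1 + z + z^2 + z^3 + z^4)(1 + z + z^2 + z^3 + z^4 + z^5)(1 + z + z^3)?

9

(1 + z^3 + z^4) has coefficients 1,0,0,1,1 for degrees 0…4.
(1 - z^4 + z^6) has coefficients 1,0,0,0,-1,0,1,0,0,0,0,0,0,0 for degrees 0…13.
Multiplying by (1 + z + z^2 + z^3 + z^4) gives running coefficients 1,1,1,1,0,-1,0,0,0,1,1,0,0,0 for degrees 0…13.
Multiplying by (1 + z + z^2 + z^3 + z^4 + z^5) gives running coefficients 1,2,3,4,4,3,2,1,0,0,1,2,2,2 for degrees 0…13.
Finally multiplying by (1 + z + z^3), the product of all factors after the first has coefficients 1,3,5,8,10,10,9,7,4,2,2,3,4,5 for degrees 0…13.
[z^13] = 1·5 + 1·2 + 1·2 = 9.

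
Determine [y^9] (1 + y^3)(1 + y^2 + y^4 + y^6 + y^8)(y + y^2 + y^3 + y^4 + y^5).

5

(1 + y^3) has coefficients 1,0,0,1 for degrees 0…3.
(1 + y^2 + y^4 + y^6 + y^8) has coefficients 1,0,1,0,1,0,1,0,1,0 for degrees 0…9.
Finally multiplying by (y + y^2 + y^3 + y^4 + y^5), the product of all factors after the first has coefficients 0,1,1,2,2,3,2,3,2,3 for degrees 0…9.
[y^9] = 1·3 + 1·2 = 5.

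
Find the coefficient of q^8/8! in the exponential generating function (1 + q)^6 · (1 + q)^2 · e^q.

1441729

The EGF product rule gives c_8 = Σ_{k_1+k_2+k_3=8} C(8; k_1,k_2,k_3) · ∏ g_i(k_i), where (1+q)^6 gives the falling factorial (6)_k; (1+q)^2 gives the falling factorial (2)_k; e^q gives (1)^k.
g_1(k) for k = 0…8: 1, 6, 30, 120, 360, 720, 720, 0, 0.
g_2(k) for k = 0…8: 1, 2, 2, 0, 0, 0, 0, 0, 0.
g_3(k) for k = 0…8: 1, 1, 1, 1, 1, 1, 1, 1, 1.
First combine the last two factors: h(k) = Σ_j C(k,j)·g_2(j)·g_3(k−j) for k = 0…8: 1, 3, 7, 13, 21, 31, 43, 57, 73.
c_8 = Σ_k C(8,k)·g_1(k)·h(8−k) = 1·1·73 + 8·6·57 + 28·30·43 + 56·120·31 + 70·360·21 + 56·720·13 + 28·720·7 = 73 + 2736 + 36120 + 208320 + 529200 + 524160 + 141120 = 1441729.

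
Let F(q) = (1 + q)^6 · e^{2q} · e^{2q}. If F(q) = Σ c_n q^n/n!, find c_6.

414160

The EGF product rule gives c_6 = Σ_{k_1+k_2+k_3=6} C(6; k_1,k_2,k_3) · ∏ g_i(k_i), where (1+q)^6 gives the falling factorial (6)_k; e^{2q} gives (2)^k; e^{2q} gives (2)^k.
g_1(k) for k = 0…6: 1, 6, 30, 120, 360, 720, 720.
g_2(k) for k = 0…6: 1, 2, 4, 8, 16, 32, 64.
g_3(k) for k = 0…6: 1, 2, 4, 8, 16, 32, 64.
First combine the last two factors: h(k) = Σ_j C(k,j)·g_2(j)·g_3(k−j) for k = 0…6: 1, 4, 16, 64, 256, 1024, 4096.
c_6 = Σ_k C(6,k)·g_1(k)·h(6−k) = 1·1·4096 + 6·6·1024 + 15·30·256 + 20·120·64 + 15·360·16 + 6·720·4 + 1·720·1 = 4096 + 36864 + 115200 + 153600 + 86400 + 17280 + 720 = 414160.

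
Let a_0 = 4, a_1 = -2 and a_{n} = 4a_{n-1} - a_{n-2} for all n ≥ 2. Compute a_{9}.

-124546

The ordinary generating function has denominator 1 - 4q + q^2.
Iterating the recurrence: a_0,…,a_{9} = 4, -2, -12, -46, -172, -642, -2396, -8942, -33372, -124546.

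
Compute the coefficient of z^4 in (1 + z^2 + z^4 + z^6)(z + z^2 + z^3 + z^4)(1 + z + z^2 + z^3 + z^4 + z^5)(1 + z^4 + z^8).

(1 + z^2 + z^4 + z^6) has coefficients 1,0,1,0,1 for degrees 0…4.
(z + z^2 + z^3 + z^4) has coefficients 0,1,1,1,1 for degrees 0…4.
Multiplying by (1 + z + z^2 + z^3 + z^4 + z^5) gives running coefficients 0,1,2,3,4 for degrees 0…4.
Finally multiplying by (1 + z^4 + z^8), the product of all factors after the first has coefficients 0,1,2,3,4 for degrees 0…4.
[z^4] = 1·4 + 1·2 + 1·0 = 6.

6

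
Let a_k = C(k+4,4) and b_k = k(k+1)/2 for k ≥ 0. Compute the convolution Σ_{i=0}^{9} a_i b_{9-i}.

6435

Write out a_i and b_{9-i} for i = 0,…,9 and sum the products.
Σ = 1·45 + 5·36 + 15·28 + 35·21 + 70·15 + 126·10 + 210·6 + 330·3 + 495·1 + 715·0 = 6435.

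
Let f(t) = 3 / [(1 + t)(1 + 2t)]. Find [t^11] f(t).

Partial fractions give a closed form: a_n = (-3)·(-1)^n + (6)·(-2)^n.
At n = 11: a_11 = -12285.

-12285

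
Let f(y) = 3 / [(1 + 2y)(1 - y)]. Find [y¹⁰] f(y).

2049

The denominator gives the recurrence a_n = −a_(n−1) + 2a_(n−2) for n ≥ 2; the numerator fixes a_0 = 3, a_1 = -3.
Iterating: 3, -3, 9, -15, 33, -63, 129, -255, 513, -1023, 2049, so a_10 = 2049.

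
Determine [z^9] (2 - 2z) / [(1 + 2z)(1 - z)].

The denominator gives the recurrence a_n = −a_(n−1) + 2a_(n−2) for n ≥ 2; the numerator fixes a_0 = 2, a_1 = -4.
Iterating: 2, -4, 8, -16, 32, -64, 128, -256, 512, -1024, so a_9 = -1024.

-1024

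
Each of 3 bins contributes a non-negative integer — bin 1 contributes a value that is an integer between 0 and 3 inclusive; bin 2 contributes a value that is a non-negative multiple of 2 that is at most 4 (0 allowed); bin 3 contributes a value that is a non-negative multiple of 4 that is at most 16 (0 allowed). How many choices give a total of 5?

3

The generating function for the choices is (1 + y + y² + y³)·(1 + y² + y⁴)·(1 + y⁴ + y⁸ + y¹² + y¹⁶); the count is [y⁵].
(1 + y + y² + y³) has coefficients 1,1,1,1 for degrees 0…3.
(1 + y² + y⁴) has coefficients 1,0,1,0,1,0 for degrees 0…5.
Finally multiplying by (1 + y⁴ + y⁸ + y¹² + y¹⁶), the product of all factors after the first has coefficients 1,0,1,0,2,0 for degrees 0…5.
[y⁵] = 1·0 + 1·2 + 1·0 + 1·1 = 3.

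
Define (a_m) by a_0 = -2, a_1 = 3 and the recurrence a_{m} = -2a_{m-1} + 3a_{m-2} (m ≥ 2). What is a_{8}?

-8202

The ordinary generating function has denominator 1 + 2q - 3q^2.
Iterating the recurrence: a_0,…,a_{8} = -2, 3, -12, 33, -102, 303, -912, 2733, -8202.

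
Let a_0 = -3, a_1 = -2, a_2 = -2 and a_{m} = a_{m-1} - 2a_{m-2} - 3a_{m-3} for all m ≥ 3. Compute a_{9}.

478

The ordinary generating function has denominator 1 - q + 2q^2 + 3q^3.
Iterating the recurrence: a_0,…,a_{9} = -3, -2, -2, 11, 21, 5, -70, -143, -18, 478.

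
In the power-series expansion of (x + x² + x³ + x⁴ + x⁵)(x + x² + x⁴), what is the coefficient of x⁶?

(x + x² + x³ + x⁴ + x⁵) has coefficients 0,1,1,1,1,1 for degrees 0…5.
(x + x² + x⁴) has coefficients 0,1,1,0,1,0,0 for degrees 0…6.
[x⁶] = 1·0 + 1·1 + 1·0 + 1·1 + 1·1 = 3.

3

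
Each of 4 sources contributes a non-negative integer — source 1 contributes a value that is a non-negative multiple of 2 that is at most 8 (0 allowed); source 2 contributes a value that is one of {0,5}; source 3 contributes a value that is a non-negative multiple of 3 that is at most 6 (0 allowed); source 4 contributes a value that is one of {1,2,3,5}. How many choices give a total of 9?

The generating function for the choices is (1 + q^2 + q^4 + q^6 + q^8)·(1 + q^5)·(1 + q^3 + q^6)·(q + q^2 + q^3 + q^5); the count is [q^9].
(1 + q^2 + q^4 + q^6 + q^8) has coefficients 1,0,1,0,1,0,1,0,1 for degrees 0…8.
(1 + q^5) has coefficients 1,0,0,0,0,1,0,0,0,0 for degrees 0…9.
Multiplying by (1 + q^3 + q^6) gives running coefficients 1,0,0,1,0,1,1,0,1,0 for degrees 0…9.
Finally multiplying by (q + q^2 + q^3 + q^5), the product of all factors after the first has coefficients 0,1,1,1,1,2,2,2,3,2 for degrees 0…9.
[q^9] = 1·2 + 1·2 + 1·2 + 1·1 + 1·1 = 8.

8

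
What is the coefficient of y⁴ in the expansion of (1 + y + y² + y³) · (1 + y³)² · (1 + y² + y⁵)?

3

(1 + y + y² + y³) has coefficients 1,1,1,1 for degrees 0…3.
(1 + y³)² has coefficients 1,0,0,2,0 for degrees 0…4.
Finally multiplying by (1 + y² + y⁵), the product of all factors after the first has coefficients 1,0,1,2,0 for degrees 0…4.
[y⁴] = 1·0 + 1·2 + 1·1 + 1·0 = 3.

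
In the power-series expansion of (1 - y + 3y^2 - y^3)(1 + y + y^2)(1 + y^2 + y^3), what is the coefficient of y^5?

3

(1 - y + 3y^2 - y^3) has coefficients 1,-1,3,-1 for degrees 0…3.
(1 + y + y^2) has coefficients 1,1,1,0,0,0 for degrees 0…5.
Finally multiplying by (1 + y^2 + y^3), the product of all factors after the first has coefficients 1,1,2,2,2,1 for degrees 0…5.
[y^5] = 1·1 − 1·2 + 3·2 − 1·2 = 3.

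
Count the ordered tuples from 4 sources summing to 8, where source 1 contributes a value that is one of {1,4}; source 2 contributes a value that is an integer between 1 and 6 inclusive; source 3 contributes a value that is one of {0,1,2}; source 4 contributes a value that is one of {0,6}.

The generating function for the choices is (t + t^4)·(t + t^2 + t^3 + t^4 + t^5 + t^6)·(1 + t + t^2)·(1 + t^6); the count is [t^8].
(t + t^4) has coefficients 0,1,0,0,1 for degrees 0…4.
(t + t^2 + t^3 + t^4 + t^5 + t^6) has coefficients 0,1,1,1,1,1,1,0,0 for degrees 0…8.
Multiplying by (1 + t + t^2) gives running coefficients 0,1,2,3,3,3,3,2,1 for degrees 0…8.
Finally multiplying by (1 + t^6), the product of all factors after the first has coefficients 0,1,2,3,3,3,3,3,3 for degrees 0…8.
[t^8] = 1·3 + 1·3 = 6.

6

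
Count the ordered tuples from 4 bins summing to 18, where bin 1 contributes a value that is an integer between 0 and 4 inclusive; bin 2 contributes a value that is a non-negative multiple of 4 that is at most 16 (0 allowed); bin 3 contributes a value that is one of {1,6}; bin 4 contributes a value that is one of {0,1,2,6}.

The generating function for the choices is (1 + z + z² + z³ + z⁴)·(1 + z⁴ + z⁸ + z¹² + z¹⁶)·(z + z⁶)·(1 + z + z² + z⁶); the count is [z¹⁸].
(1 + z + z² + z³ + z⁴) has coefficients 1,1,1,1,1 for degrees 0…4.
(1 + z⁴ + z⁸ + z¹² + z¹⁶) has coefficients 1,0,0,0,1,0,0,0,1,0,0,0,1,0,0,0,1,0,0 for degrees 0…18.
Multiplying by (z + z⁶) gives running coefficients 0,1,0,0,0,1,1,0,0,1,1,0,0,1,1,0,0,1,1 for degrees 0…18.
Finally multiplying by (1 + z + z² + z⁶), the product of all factors after the first has coefficients 0,1,1,1,0,1,2,3,1,1,2,3,2,1,2,3,2,1,2 for degrees 0…18.
[z¹⁸] = 1·2 + 1·1 + 1·2 + 1·3 + 1·2 = 10.

10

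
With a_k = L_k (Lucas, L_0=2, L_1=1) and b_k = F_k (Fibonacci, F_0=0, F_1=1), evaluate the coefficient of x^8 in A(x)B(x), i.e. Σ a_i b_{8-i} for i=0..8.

189

This is [x^8] in the product of the two ordinary generating functions.
Σ = 2·21 + 1·13 + 3·8 + 4·5 + 7·3 + 11·2 + 18·1 + 29·1 + 47·0 = 189.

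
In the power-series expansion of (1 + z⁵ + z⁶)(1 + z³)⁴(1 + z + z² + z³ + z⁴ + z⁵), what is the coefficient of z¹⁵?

21

(1 + z⁵ + z⁶) has coefficients 1,0,0,0,0,1,1 for degrees 0…6.
(1 + z³)⁴ has coefficients 1,0,0,4,0,0,6,0,0,4,0,0,1,0,0,0 for degrees 0…15.
Finally multiplying by (1 + z + z² + z³ + z⁴ + z⁵), the product of all factors after the first has coefficients 1,1,1,5,5,5,10,10,10,10,10,10,5,5,5,1 for degrees 0…15.
[z¹⁵] = 1·1 + 1·10 + 1·10 = 21.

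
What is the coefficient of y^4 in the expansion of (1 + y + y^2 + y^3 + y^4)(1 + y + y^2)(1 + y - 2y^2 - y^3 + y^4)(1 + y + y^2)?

(1 + y + y^2 + y^3 + y^4) has coefficients 1,1,1,1,1 for degrees 0…4.
(1 + y + y^2) has coefficients 1,1,1,0,0 for degrees 0…4.
Multiplying by (1 + y - 2y^2 - y^3 + y^4) gives running coefficients 1,2,0,-2,-2 for degrees 0…4.
Finally multiplying by (1 + y + y^2), the product of all factors after the first has coefficients 1,3,3,0,-4 for degrees 0…4.
[y^4] = 1·(-4) + 1·0 + 1·3 + 1·3 + 1·1 = 3.

3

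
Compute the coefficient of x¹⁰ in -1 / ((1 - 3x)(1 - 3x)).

-649539

The denominator gives the recurrence a_n = 6a_(n−1) − 9a_(n−2) for n ≥ 2; the numerator fixes a_0 = -1, a_1 = -6.
Iterating: -1, -6, -27, -108, -405, -1458, -5103, -17496, -59049, -196830, -649539, so a_10 = -649539.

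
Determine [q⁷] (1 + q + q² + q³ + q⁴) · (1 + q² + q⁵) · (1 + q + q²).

(1 + q + q² + q³ + q⁴) has coefficients 1,1,1,1,1 for degrees 0…4.
(1 + q² + q⁵) has coefficients 1,0,1,0,0,1,0,0 for degrees 0…7.
Finally multiplying by (1 + q + q²), the product of all factors after the first has coefficients 1,1,2,1,1,1,1,1 for degrees 0…7.
[q⁷] = 1·1 + 1·1 + 1·1 + 1·1 + 1·1 = 5.

5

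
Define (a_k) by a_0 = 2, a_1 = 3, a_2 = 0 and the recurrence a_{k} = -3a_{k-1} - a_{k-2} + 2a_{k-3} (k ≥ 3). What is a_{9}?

The ordinary generating function has denominator 1 + 3t + t^2 - 2t^3.
Iterating the recurrence: a_0,…,a_{9} = 2, 3, 0, 1, 3, -10, 29, -71, 164, -363.

-363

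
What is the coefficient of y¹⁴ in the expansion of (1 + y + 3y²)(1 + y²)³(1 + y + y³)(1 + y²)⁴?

(1 + y + 3y²) has coefficients 1,1,3 for degrees 0…2.
(1 + y²)³ has coefficients 1,0,3,0,3,0,1,0,0,0,0,0,0,0,0 for degrees 0…14.
Multiplying by (1 + y + y³) gives running coefficients 1,1,3,4,3,6,1,4,0,1,0,0,0,0,0 for degrees 0…14.
Finally multiplying by (1 + y²)⁴, the product of all factors after the first has coefficients 1,1,7,8,21,28,35,56,35,70,21,56,7,28,1 for degrees 0…14.
[y¹⁴] = 1·1 + 1·28 + 3·7 = 50.

50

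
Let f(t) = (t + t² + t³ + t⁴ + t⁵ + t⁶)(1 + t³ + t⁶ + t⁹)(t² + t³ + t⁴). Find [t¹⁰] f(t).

(t + t² + t³ + t⁴ + t⁵ + t⁶) has coefficients 0,1,1,1,1,1,1 for degrees 0…6.
(1 + t³ + t⁶ + t⁹) has coefficients 1,0,0,1,0,0,1,0,0,1,0 for degrees 0…10.
Finally multiplying by (t² + t³ + t⁴), the product of all factors after the first has coefficients 0,0,1,1,1,1,1,1,1,1,1 for degrees 0…10.
[t¹⁰] = 1·1 + 1·1 + 1·1 + 1·1 + 1·1 + 1·1 = 6.

6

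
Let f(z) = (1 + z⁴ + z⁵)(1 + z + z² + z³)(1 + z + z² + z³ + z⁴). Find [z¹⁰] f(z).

5

(1 + z⁴ + z⁵) has coefficients 1,0,0,0,1,1 for degrees 0…5.
(1 + z + z² + z³) has coefficients 1,1,1,1,0,0,0,0,0,0,0 for degrees 0…10.
Finally multiplying by (1 + z + z² + z³ + z⁴), the product of all factors after the first has coefficients 1,2,3,4,4,3,2,1,0,0,0 for degrees 0…10.
[z¹⁰] = 1·0 + 1·2 + 1·3 = 5.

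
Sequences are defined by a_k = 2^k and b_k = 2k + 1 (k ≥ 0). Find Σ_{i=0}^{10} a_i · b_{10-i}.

The convolution is the x^10 coefficient of A(x)B(x).
Σ = 1·21 + 2·19 + 4·17 + 8·15 + 16·13 + 32·11 + 64·9 + 128·7 + 256·5 + 512·3 + 1024·1 = 6119.

6119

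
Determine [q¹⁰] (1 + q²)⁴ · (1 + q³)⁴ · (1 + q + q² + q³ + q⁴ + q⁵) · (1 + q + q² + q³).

381

(1 + q²)⁴ has coefficients 1,0,4,0,6,0,4,0,1 for degrees 0…8.
(1 + q³)⁴ has coefficients 1,0,0,4,0,0,6,0,0,4,0 for degrees 0…10.
Multiplying by (1 + q + q² + q³ + q⁴ + q⁵) gives running coefficients 1,1,1,5,5,5,10,10,10,10,10 for degrees 0…10.
Finally multiplying by (1 + q + q² + q³), the product of all factors after the first has coefficients 1,2,3,8,12,16,25,30,35,40,40 for degrees 0…10.
[q¹⁰] = 1·40 + 4·35 + 6·25 + 4·12 + 1·3 = 381.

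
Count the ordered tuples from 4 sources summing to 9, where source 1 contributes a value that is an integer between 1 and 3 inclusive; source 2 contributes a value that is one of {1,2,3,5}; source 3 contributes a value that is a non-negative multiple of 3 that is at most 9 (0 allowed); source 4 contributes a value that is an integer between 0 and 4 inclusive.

The generating function for the choices is (q + q^2 + q^3)·(q + q^2 + q^3 + q^5)·(1 + q^3 + q^6 + q^9)·(1 + q + q^2 + q^3 + q^4); the count is [q^9].
(q + q^2 + q^3) has coefficients 0,1,1,1 for degrees 0…3.
(q + q^2 + q^3 + q^5) has coefficients 0,1,1,1,0,1,0,0,0,0 for degrees 0…9.
Multiplying by (1 + q^3 + q^6 + q^9) gives running coefficients 0,1,1,1,1,2,1,1,2,1 for degrees 0…9.
Finally multiplying by (1 + q + q^2 + q^3 + q^4), the product of all factors after the first has coefficients 0,1,2,3,4,6,6,6,7,7 for degrees 0…9.
[q^9] = 1·7 + 1·6 + 1·6 = 19.

19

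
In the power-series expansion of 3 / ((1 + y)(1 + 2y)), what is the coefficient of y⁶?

Partial fractions give a closed form: a_n = (-3)·(-1)^n + (6)·(-2)^n.
At n = 6: a_6 = 381.

381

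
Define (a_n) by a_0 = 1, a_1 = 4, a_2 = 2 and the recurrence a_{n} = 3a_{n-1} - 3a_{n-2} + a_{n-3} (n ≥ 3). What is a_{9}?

-152

The ordinary generating function has denominator 1 - 3x + 3x^2 - x^3.
Iterating the recurrence: a_0,…,a_{9} = 1, 4, 2, -5, -17, -34, -56, -83, -115, -152.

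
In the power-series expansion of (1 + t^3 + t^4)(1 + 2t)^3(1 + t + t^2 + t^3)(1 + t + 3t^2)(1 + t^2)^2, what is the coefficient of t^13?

(1 + t^3 + t^4) has coefficients 1,0,0,1,1 for degrees 0…4.
(1 + 2t)^3 has coefficients 1,6,12,8,0,0,0,0,0,0,0,0,0,0 for degrees 0…13.
Multiplying by (1 + t + t^2 + t^3) gives running coefficients 1,7,19,27,26,20,8,0,0,0,0,0,0,0 for degrees 0…13.
Multiplying by (1 + t + 3t^2) gives running coefficients 1,8,29,67,110,127,106,68,24,0,0,0,0,0 for degrees 0…13.
Finally multiplying by (1 + t^2)^2, the product of all factors after the first has coefficients 1,8,31,83,169,269,355,389,346,263,154,68,24,0 for degrees 0…13.
[t^13] = 1·0 + 1·154 + 1·263 = 417.

417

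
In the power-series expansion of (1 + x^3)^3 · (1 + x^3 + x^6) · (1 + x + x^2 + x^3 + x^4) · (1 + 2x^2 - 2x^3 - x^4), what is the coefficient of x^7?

4

(1 + x^3)^3 has coefficients 1,0,0,3,0,0,3,0 for degrees 0…7.
(1 + x^3 + x^6) has coefficients 1,0,0,1,0,0,1,0 for degrees 0…7.
Multiplying by (1 + x + x^2 + x^3 + x^4) gives running coefficients 1,1,1,2,2,1,2,2 for degrees 0…7.
Finally multiplying by (1 + 2x^2 - 2x^3 - x^4), the product of all factors after the first has coefficients 1,1,3,2,1,2,1,-2 for degrees 0…7.
[x^7] = 1·(-2) + 3·1 + 3·1 = 4.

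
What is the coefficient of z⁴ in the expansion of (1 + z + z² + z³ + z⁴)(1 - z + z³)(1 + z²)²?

(1 + z + z² + z³ + z⁴) has coefficients 1,1,1,1,1 for degrees 0…4.
(1 - z + z³) has coefficients 1,-1,0,1,0 for degrees 0…4.
Finally multiplying by (1 + z²)², the product of all factors after the first has coefficients 1,-1,2,-1,1 for degrees 0…4.
[z⁴] = 1·1 + 1·(-1) + 1·2 + 1·(-1) + 1·1 = 2.

2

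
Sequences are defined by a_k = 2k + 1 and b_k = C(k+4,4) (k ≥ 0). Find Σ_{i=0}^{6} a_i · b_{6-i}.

The convolution is the t^6 coefficient of A(t)B(t).
Σ = 1·210 + 3·126 + 5·70 + 7·35 + 9·15 + 11·5 + 13·1 = 1386.

1386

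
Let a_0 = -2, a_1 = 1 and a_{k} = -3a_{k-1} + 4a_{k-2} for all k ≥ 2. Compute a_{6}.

-2459

The ordinary generating function has denominator 1 + 3z - 4z^2.
Iterating the recurrence: a_0,…,a_{6} = -2, 1, -11, 37, -155, 613, -2459.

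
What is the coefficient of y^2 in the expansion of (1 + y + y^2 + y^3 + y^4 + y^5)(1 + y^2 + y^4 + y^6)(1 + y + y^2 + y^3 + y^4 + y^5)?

(1 + y + y^2 + y^3 + y^4 + y^5) has coefficients 1,1,1 for degrees 0…2.
(1 + y^2 + y^4 + y^6) has coefficients 1,0,1 for degrees 0…2.
Finally multiplying by (1 + y + y^2 + y^3 + y^4 + y^5), the product of all factors after the first has coefficients 1,1,2 for degrees 0…2.
[y^2] = 1·2 + 1·1 + 1·1 = 4.

4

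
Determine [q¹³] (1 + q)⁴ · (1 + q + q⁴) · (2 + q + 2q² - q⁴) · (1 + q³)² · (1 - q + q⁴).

(1 + q)⁴ has coefficients 1,4,6,4,1 for degrees 0…4.
(1 + q + q⁴) has coefficients 1,1,0,0,1,0,0,0,0,0,0,0,0,0 for degrees 0…13.
Multiplying by (2 + q + 2q² - q⁴) gives running coefficients 2,3,3,2,1,0,2,0,-1,0,0,0,0,0 for degrees 0…13.
Multiplying by (1 + q³)² gives running coefficients 2,3,3,6,7,6,8,5,2,6,1,-2,2,0 for degrees 0…13.
Finally multiplying by (1 - q + q⁴), the product of all factors after the first has coefficients 2,1,0,3,3,2,5,3,4,10,3,2,6,4 for degrees 0…13.
[q¹³] = 1·4 + 4·6 + 6·2 + 4·3 + 1·10 = 62.

62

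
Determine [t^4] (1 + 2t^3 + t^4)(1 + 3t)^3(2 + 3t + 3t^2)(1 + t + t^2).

456

(1 + 2t^3 + t^4) has coefficients 1,0,0,2,1 for degrees 0…4.
(1 + 3t)^3 has coefficients 1,9,27,27,0 for degrees 0…4.
Multiplying by (2 + 3t + 3t^2) gives running coefficients 2,21,84,162,162 for degrees 0…4.
Finally multiplying by (1 + t + t^2), the product of all factors after the first has coefficients 2,23,107,267,408 for degrees 0…4.
[t^4] = 1·408 + 2·23 + 1·2 = 456.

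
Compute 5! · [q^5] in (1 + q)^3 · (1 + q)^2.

The EGF product rule gives c_5 = Σ_{k_1+k_2=5} C(5; k_1,k_2) · ∏ g_i(k_i), where (1+q)^3 gives the falling factorial (3)_k; (1+q)^2 gives the falling factorial (2)_k.
g_1(k) for k = 0…5: 1, 3, 6, 6, 0, 0.
g_2(k) for k = 0…5: 1, 2, 2, 0, 0, 0.
c_5 = Σ_k C(5,k)·g_1(k)·g_2(5−k) = 10·6·2 = 120.

120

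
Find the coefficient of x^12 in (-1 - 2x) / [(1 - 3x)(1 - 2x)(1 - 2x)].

The denominator gives the recurrence a_n = 7a_(n−1) − 16a_(n−2) + 12a_(n−3) for n ≥ 3; the numerator fixes a_0 = -1, a_1 = -9, a_2 = -47.
Iterating: -1, -9, -47, -197, -735, -2557, -8503, -27429, -86639, -269645, -830439, -2538421, -7717663, so a_12 = -7717663.

-7717663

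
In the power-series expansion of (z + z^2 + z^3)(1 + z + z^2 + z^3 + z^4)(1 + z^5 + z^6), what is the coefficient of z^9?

(z + z^2 + z^3) has coefficients 0,1,1,1 for degrees 0…3.
(1 + z + z^2 + z^3 + z^4) has coefficients 1,1,1,1,1,0,0,0,0,0 for degrees 0…9.
Finally multiplying by (1 + z^5 + z^6), the product of all factors after the first has coefficients 1,1,1,1,1,1,2,2,2,2 for degrees 0…9.
[z^9] = 1·2 + 1·2 + 1·2 = 6.

6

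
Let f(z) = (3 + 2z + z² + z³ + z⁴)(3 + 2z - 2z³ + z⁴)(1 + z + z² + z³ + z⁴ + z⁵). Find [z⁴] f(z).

31

(3 + 2z + z² + z³ + z⁴) has coefficients 3,2,1,1,1 for degrees 0…4.
(3 + 2z - 2z³ + z⁴) has coefficients 3,2,0,-2,1 for degrees 0…4.
Finally multiplying by (1 + z + z² + z³ + z⁴ + z⁵), the product of all factors after the first has coefficients 3,5,5,3,4 for degrees 0…4.
[z⁴] = 3·4 + 2·3 + 1·5 + 1·5 + 1·3 = 31.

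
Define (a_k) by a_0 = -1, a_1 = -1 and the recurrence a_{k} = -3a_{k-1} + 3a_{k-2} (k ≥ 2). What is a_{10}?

27945

The ordinary generating function has denominator 1 + 3z - 3z^2.
Iterating the recurrence: a_0,…,a_{10} = -1, -1, 0, -3, 9, -36, 135, -513, 1944, -7371, 27945.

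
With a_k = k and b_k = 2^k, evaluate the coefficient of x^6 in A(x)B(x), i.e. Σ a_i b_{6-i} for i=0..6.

The convolution is the t^6 coefficient of A(t)B(t).
Σ = 0·64 + 1·32 + 2·16 + 3·8 + 4·4 + 5·2 + 6·1 = 120.

120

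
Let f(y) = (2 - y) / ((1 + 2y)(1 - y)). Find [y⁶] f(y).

Partial fractions give a closed form: a_n = (5/3)·(-2)^n + (1/3)·1^n.
At n = 6: a_6 = 107.

107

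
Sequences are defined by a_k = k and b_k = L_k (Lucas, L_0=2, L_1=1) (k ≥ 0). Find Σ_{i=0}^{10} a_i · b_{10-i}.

The convolution is the t^10 coefficient of A(t)B(t).
Σ = 0·123 + 1·76 + 2·47 + 3·29 + 4·18 + 5·11 + 6·7 + 7·4 + 8·3 + 9·1 + 10·2 = 507.

507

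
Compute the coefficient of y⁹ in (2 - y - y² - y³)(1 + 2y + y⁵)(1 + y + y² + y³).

(2 - y - y² - y³) has coefficients 2,-1,-1,-1 for degrees 0…3.
(1 + 2y + y⁵) has coefficients 1,2,0,0,0,1,0,0,0,0 for degrees 0…9.
Finally multiplying by (1 + y + y² + y³), the product of all factors after the first has coefficients 1,3,3,3,2,1,1,1,1,0 for degrees 0…9.
[y⁹] = 2·0 − 1·1 − 1·1 − 1·1 = -3.

-3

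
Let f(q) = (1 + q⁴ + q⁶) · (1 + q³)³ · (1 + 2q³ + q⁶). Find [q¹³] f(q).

(1 + q⁴ + q⁶) has coefficients 1,0,0,0,1,0,1 for degrees 0…6.
(1 + q³)³ has coefficients 1,0,0,3,0,0,3,0,0,1,0,0,0,0 for degrees 0…13.
Finally multiplying by (1 + 2q³ + q⁶), the product of all factors after the first has coefficients 1,0,0,5,0,0,10,0,0,10,0,0,5,0 for degrees 0…13.
[q¹³] = 1·0 + 1·10 + 1·0 = 10.

10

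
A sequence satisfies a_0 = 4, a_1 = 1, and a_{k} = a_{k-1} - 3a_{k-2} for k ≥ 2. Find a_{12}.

The ordinary generating function has denominator 1 - x + 3x^2.
Iterating the recurrence: a_0,…,a_{12} = 4, 1, -11, -14, 19, 61, 4, -179, -191, 346, 919, -119, -2876.

-2876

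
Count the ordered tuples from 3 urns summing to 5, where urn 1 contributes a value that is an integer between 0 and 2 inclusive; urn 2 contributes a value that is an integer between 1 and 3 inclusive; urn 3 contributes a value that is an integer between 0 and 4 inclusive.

The generating function for the choices is (1 + z + z^2)·(z + z^2 + z^3)·(1 + z + z^2 + z^3 + z^4); the count is [z^5].
(1 + z + z^2) has coefficients 1,1,1 for degrees 0…2.
(z + z^2 + z^3) has coefficients 0,1,1,1,0,0 for degrees 0…5.
Finally multiplying by (1 + z + z^2 + z^3 + z^4), the product of all factors after the first has coefficients 0,1,2,3,3,3 for degrees 0…5.
[z^5] = 1·3 + 1·3 + 1·3 = 9.

9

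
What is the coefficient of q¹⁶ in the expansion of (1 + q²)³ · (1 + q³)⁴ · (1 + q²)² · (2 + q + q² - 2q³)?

19

(1 + q²)³ has coefficients 1,0,3,0,3,0,1 for degrees 0…6.
(1 + q³)⁴ has coefficients 1,0,0,4,0,0,6,0,0,4,0,0,1,0,0,0,0 for degrees 0…16.
Multiplying by (1 + q²)² gives running coefficients 1,0,2,4,1,8,6,4,12,4,6,8,1,4,2,0,1 for degrees 0…16.
Finally multiplying by (2 + q + q² - 2q³), the product of all factors after the first has coefficients 2,1,5,8,8,17,13,20,18,12,20,2,8,5,-7,4,-4 for degrees 0…16.
[q¹⁶] = 1·(-4) + 3·(-7) + 3·8 + 1·20 = 19.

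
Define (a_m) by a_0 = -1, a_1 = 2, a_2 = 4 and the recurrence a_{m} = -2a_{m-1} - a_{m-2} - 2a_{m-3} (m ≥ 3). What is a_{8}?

152

The ordinary generating function has denominator 1 + 2t + t^2 + 2t^3.
Iterating the recurrence: a_0,…,a_{8} = -1, 2, 4, -8, 8, -16, 40, -80, 152.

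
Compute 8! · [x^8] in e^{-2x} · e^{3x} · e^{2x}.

6561

The EGF product rule gives c_8 = Σ_{k_1+k_2+k_3=8} C(8; k_1,k_2,k_3) · ∏ g_i(k_i), where e^{-2x} gives (-2)^k; e^{3x} gives (3)^k; e^{2x} gives (2)^k.
g_1(k) for k = 0…8: 1, -2, 4, -8, 16, -32, 64, -128, 256.
g_2(k) for k = 0…8: 1, 3, 9, 27, 81, 243, 729, 2187, 6561.
g_3(k) for k = 0…8: 1, 2, 4, 8, 16, 32, 64, 128, 256.
First combine the last two factors: h(k) = Σ_j C(k,j)·g_2(j)·g_3(k−j) for k = 0…8: 1, 5, 25, 125, 625, 3125, 15625, 78125, 390625.
c_8 = Σ_k C(8,k)·g_1(k)·h(8−k) = 1·1·390625 + 8·(-2)·78125 + 28·4·15625 + 56·(-8)·3125 + 70·16·625 + 56·(-32)·125 + 28·64·25 + 8·(-128)·5 + 1·256·1 = 390625 − 1250000 + 1750000 − 1400000 + 700000 − 224000 + 44800 − 5120 + 256 = 6561.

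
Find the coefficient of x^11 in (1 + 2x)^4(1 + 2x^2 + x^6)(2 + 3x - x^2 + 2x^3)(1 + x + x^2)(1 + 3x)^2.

8124

(1 + 2x)^4 has coefficients 1,8,24,32,16 for degrees 0…4.
(1 + 2x^2 + x^6) has coefficients 1,0,2,0,0,0,1,0,0,0,0,0 for degrees 0…11.
Multiplying by (2 + 3x - x^2 + 2x^3) gives running coefficients 2,3,3,8,-2,4,2,3,-1,2,0,0 for degrees 0…11.
Multiplying by (1 + x + x^2) gives running coefficients 2,5,8,14,9,10,4,9,4,4,1,2 for degrees 0…11.
Finally multiplying by (1 + 3x)^2, the product of all factors after the first has coefficients 2,17,56,107,165,190,145,123,94,109,61,44 for degrees 0…11.
[x^11] = 1·44 + 8·61 + 24·109 + 32·94 + 16·123 = 8124.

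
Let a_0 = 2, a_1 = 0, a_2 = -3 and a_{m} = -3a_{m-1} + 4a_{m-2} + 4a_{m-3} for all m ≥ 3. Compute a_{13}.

The ordinary generating function has denominator 1 + 3t - 4t^2 - 4t^3.
Iterating the recurrence: a_0,…,a_{13} = 2, 0, -3, 17, -63, 245, -919, 3485, -13151, 49717, -187815, 709709, -2681519, 10132133.

10132133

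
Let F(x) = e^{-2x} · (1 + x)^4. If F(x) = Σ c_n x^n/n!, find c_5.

The EGF product rule gives c_5 = Σ_{k_1+k_2=5} C(5; k_1,k_2) · ∏ g_i(k_i), where e^{-2x} gives (-2)^k; (1+x)^4 gives the falling factorial (4)_k.
g_1(k) for k = 0…5: 1, -2, 4, -8, 16, -32.
g_2(k) for k = 0…5: 1, 4, 12, 24, 24, 0.
c_5 = Σ_k C(5,k)·g_1(k)·g_2(5−k) = 5·(-2)·24 + 10·4·24 + 10·(-8)·12 + 5·16·4 + 1·(-32)·1 = −240 + 960 − 960 + 320 − 32 = 48.

48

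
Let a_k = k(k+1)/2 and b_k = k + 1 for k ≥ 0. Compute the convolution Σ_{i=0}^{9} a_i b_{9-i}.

495

This is [x^9] in the product of the two ordinary generating functions.
Σ = 0·10 + 1·9 + 3·8 + 6·7 + 10·6 + 15·5 + 21·4 + 28·3 + 36·2 + 45·1 = 495.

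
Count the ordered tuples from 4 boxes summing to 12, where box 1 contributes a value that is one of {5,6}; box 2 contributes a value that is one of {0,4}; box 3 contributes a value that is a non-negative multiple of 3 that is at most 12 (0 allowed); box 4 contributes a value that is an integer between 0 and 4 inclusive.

7

The generating function for the choices is (q^5 + q^6)·(1 + q^4)·(1 + q^3 + q^6 + q^9 + q^12)·(1 + q + q^2 + q^3 + q^4); the count is [q^12].
(q^5 + q^6) has coefficients 0,0,0,0,0,1,1 for degrees 0…6.
(1 + q^4) has coefficients 1,0,0,0,1,0,0,0,0,0,0,0,0 for degrees 0…12.
Multiplying by (1 + q^3 + q^6 + q^9 + q^12) gives running coefficients 1,0,0,1,1,0,1,1,0,1,1,0,1 for degrees 0…12.
Finally multiplying by (1 + q + q^2 + q^3 + q^4), the product of all factors after the first has coefficients 1,1,1,2,3,2,3,4,3,3,4,3,3 for degrees 0…12.
[q^12] = 1·4 + 1·3 = 7.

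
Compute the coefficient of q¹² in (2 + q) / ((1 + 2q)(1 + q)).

Partial fractions give a closed form: a_n = (3)·(-2)^n + (-1)·(-1)^n.
At n = 12: a_12 = 12287.

12287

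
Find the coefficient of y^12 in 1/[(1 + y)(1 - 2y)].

2731

Partial fractions give a closed form: a_n = (1/3)·(-1)^n + (2/3)·2^n.
At n = 12: a_12 = 2731.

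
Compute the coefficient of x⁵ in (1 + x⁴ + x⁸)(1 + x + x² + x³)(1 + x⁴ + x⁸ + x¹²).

2

(1 + x⁴ + x⁸) has coefficients 1,0,0,0,1,0 for degrees 0…5.
(1 + x + x² + x³) has coefficients 1,1,1,1,0,0 for degrees 0…5.
Finally multiplying by (1 + x⁴ + x⁸ + x¹²), the product of all factors after the first has coefficients 1,1,1,1,1,1 for degrees 0…5.
[x⁵] = 1·1 + 1·1 = 2.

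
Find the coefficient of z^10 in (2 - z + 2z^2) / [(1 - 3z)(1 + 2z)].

68151

The denominator gives the recurrence a_n = a_(n−1) + 6a_(n−2) for n ≥ 3; the numerator fixes a_0 = 2, a_1 = 1, a_2 = 15.
Iterating: 2, 1, 15, 21, 111, 237, 903, 2325, 7743, 21693, 68151, so a_10 = 68151.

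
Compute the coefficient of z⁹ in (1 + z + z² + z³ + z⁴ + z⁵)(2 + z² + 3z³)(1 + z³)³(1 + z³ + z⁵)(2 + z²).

(1 + z + z² + z³ + z⁴ + z⁵) has coefficients 1,1,1,1,1,1 for degrees 0…5.
(2 + z² + 3z³) has coefficients 2,0,1,3,0,0,0,0,0,0 for degrees 0…9.
Multiplying by (1 + z³)³ gives running coefficients 2,0,1,9,0,3,15,0,3,11 for degrees 0…9.
Multiplying by (1 + z³ + z⁵) gives running coefficients 2,0,1,11,0,6,24,1,15,26 for degrees 0…9.
Finally multiplying by (2 + z²), the product of all factors after the first has coefficients 4,0,4,22,1,23,48,8,54,53 for degrees 0…9.
[z⁹] = 1·53 + 1·54 + 1·8 + 1·48 + 1·23 + 1·1 = 187.

187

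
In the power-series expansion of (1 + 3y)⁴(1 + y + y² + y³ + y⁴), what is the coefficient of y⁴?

256

(1 + 3y)⁴ has coefficients 1,12,54,108,81 for degrees 0…4.
(1 + y + y² + y³ + y⁴) has coefficients 1,1,1,1,1 for degrees 0…4.
[y⁴] = 1·1 + 12·1 + 54·1 + 108·1 + 81·1 = 256.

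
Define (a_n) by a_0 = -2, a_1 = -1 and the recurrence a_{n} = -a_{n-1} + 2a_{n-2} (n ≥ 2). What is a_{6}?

-23

The ordinary generating function has denominator 1 + y - 2y^2.
Iterating the recurrence: a_0,…,a_{6} = -2, -1, -3, 1, -7, 9, -23.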